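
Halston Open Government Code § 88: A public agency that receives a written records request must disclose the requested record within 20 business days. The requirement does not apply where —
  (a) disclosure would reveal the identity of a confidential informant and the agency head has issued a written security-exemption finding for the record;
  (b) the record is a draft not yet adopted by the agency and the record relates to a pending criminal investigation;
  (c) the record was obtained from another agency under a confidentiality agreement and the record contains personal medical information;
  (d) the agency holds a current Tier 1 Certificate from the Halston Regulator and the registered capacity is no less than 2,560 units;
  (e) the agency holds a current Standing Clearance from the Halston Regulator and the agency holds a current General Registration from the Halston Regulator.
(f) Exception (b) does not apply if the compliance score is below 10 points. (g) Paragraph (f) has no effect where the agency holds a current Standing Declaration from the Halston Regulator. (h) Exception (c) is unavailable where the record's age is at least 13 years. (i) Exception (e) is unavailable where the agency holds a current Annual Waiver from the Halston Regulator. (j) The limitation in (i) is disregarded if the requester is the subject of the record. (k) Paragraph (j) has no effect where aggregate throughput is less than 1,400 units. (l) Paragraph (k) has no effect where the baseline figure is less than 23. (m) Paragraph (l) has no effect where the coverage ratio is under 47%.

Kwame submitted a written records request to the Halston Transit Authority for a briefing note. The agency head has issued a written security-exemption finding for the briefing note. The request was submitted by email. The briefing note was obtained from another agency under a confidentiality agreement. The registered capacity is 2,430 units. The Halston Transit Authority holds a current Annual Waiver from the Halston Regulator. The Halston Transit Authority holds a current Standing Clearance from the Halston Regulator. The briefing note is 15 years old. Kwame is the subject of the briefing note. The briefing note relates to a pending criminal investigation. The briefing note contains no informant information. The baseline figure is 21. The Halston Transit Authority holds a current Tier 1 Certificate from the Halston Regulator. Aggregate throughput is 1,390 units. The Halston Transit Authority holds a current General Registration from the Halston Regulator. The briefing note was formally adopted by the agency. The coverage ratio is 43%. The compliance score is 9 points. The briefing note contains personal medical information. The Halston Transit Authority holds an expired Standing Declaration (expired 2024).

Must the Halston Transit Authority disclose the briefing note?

Yes — the Halston Transit Authority must disclose the briefing note.

Exception (a) fails — the briefing note contains no informant information.
Exception (b) requires that the record is a draft not yet adopted by the agency; but the briefing note has been formally adopted, so (b) is unavailable.
Exception (c): the briefing note was obtained under a confidentiality agreement; the briefing note contains personal medical information — every condition holds. However, paragraph (h) must be considered: (h) operates against (c): the record's age is 15 years, meeting the 13 years threshold. So (c) is unavailable.
Exception (d) does not apply: the registered capacity is 2,430 units, short of 2,560 units.
Exception (e)'s conditions are all satisfied: a current Standing Clearance is held; a current General Registration is held. But applying paragraphs (i)–(m): (i) operates against (e): a current Annual Waiver is held. (j) is engaged (Kwame is the subject of the briefing note), but yields to (k): (k) operates against (j): aggregate throughput is 1,390 units, less than the 1,400 units limit. (l) is triggered (the baseline figure is 21, less than the 23 limit), but is set aside by (m): (m) operates against (l): the coverage ratio is 43%, under the 47% limit. Exception (e) does not apply.
No exception is made out. the Halston Transit Authority falls within the general rule.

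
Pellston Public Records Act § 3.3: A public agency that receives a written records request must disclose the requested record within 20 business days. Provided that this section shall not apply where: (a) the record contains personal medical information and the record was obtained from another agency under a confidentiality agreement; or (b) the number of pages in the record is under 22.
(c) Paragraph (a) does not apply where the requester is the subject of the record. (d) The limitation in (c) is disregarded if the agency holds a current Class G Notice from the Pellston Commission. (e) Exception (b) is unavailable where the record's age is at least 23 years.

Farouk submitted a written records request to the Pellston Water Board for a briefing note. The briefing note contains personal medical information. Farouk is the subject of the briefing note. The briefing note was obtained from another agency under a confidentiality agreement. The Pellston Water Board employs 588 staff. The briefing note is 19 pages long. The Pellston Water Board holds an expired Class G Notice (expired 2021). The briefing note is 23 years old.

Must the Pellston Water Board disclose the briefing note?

Yes — the Pellston Water Board must disclose the briefing note.

Exception (a) is satisfied on its face — the briefing note contains personal medical information; the briefing note was obtained under a confidentiality agreement. Turning to paragraphs (c)–(d): (c) operates against (a): Farouk is the subject of the briefing note. (d) does not operate here (no current Class G Notice is held), so (c) stands. So (a) is unavailable.
Exception (b)'s conditions are all satisfied: the number of pages in the record is 19, under the 22 limit. But: (e) is engaged — the record's age is 23 years, meeting the 23 years threshold. (b) is therefore removed.
Every exception is unavailable, so the rule governs.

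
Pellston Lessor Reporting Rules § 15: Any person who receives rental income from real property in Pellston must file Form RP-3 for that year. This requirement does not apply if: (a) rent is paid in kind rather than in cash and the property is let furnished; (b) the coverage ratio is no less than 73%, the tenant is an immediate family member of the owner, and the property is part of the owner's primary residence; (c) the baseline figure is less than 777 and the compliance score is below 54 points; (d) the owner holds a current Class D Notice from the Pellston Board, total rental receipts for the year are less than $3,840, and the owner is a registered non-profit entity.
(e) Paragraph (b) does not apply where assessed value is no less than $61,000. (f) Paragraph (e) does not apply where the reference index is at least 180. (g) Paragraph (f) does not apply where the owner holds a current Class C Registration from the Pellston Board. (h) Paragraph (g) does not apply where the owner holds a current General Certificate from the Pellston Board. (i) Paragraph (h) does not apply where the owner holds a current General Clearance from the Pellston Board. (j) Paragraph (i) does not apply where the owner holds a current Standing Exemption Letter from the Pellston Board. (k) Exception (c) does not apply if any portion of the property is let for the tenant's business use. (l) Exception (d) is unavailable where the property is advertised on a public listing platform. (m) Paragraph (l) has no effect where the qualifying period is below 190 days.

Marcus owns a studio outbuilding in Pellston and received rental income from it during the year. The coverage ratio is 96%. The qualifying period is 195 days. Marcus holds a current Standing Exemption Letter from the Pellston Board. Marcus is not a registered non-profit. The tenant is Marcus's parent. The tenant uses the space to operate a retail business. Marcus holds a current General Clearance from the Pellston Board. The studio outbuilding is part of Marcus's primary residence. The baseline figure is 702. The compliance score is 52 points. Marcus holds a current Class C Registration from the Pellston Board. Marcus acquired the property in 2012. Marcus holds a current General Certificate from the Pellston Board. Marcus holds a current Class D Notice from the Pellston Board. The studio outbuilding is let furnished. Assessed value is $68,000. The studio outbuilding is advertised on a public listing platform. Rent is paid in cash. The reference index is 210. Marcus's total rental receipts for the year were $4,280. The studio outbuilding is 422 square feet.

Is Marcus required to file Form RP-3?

No — exception (b) applies; Marcus is not required to file Form RP-3.

Exception (a) requires that rent is paid in kind rather than in cash; but rent is paid in cash, so (a) is unavailable.
Exception (b) is satisfied on its face — the coverage ratio is 96%, meeting the 73% threshold; the tenant is an immediate family member; the studio outbuilding is part of the primary residence. Considering the limiting provisions: (e) is engaged (assessed value is $68,000, meeting the $61,000 threshold), but yields to (f): (f) is engaged — the reference index is 210, meeting the 180 threshold. (g) would limit (f) — a current Class C Registration is held — but (h) sets (g) aside: (h) operates against (g): a current General Certificate is held. (i) would limit (h) — a current General Clearance is held — but (j) sets (i) aside: (j) is engaged — a current Standing Exemption Letter is held. So (b) applies.
All of (c)'s requirements are met (the baseline figure is 702, less than the 777 limit; the compliance score is 52 points, below the 54 points limit). Turning to paragraph (k): (k) operates against (c): the space is let for business use. Exception (c) does not apply.
Exception (d) fails — total rental receipts for the year are $4,280, not less than $3,840.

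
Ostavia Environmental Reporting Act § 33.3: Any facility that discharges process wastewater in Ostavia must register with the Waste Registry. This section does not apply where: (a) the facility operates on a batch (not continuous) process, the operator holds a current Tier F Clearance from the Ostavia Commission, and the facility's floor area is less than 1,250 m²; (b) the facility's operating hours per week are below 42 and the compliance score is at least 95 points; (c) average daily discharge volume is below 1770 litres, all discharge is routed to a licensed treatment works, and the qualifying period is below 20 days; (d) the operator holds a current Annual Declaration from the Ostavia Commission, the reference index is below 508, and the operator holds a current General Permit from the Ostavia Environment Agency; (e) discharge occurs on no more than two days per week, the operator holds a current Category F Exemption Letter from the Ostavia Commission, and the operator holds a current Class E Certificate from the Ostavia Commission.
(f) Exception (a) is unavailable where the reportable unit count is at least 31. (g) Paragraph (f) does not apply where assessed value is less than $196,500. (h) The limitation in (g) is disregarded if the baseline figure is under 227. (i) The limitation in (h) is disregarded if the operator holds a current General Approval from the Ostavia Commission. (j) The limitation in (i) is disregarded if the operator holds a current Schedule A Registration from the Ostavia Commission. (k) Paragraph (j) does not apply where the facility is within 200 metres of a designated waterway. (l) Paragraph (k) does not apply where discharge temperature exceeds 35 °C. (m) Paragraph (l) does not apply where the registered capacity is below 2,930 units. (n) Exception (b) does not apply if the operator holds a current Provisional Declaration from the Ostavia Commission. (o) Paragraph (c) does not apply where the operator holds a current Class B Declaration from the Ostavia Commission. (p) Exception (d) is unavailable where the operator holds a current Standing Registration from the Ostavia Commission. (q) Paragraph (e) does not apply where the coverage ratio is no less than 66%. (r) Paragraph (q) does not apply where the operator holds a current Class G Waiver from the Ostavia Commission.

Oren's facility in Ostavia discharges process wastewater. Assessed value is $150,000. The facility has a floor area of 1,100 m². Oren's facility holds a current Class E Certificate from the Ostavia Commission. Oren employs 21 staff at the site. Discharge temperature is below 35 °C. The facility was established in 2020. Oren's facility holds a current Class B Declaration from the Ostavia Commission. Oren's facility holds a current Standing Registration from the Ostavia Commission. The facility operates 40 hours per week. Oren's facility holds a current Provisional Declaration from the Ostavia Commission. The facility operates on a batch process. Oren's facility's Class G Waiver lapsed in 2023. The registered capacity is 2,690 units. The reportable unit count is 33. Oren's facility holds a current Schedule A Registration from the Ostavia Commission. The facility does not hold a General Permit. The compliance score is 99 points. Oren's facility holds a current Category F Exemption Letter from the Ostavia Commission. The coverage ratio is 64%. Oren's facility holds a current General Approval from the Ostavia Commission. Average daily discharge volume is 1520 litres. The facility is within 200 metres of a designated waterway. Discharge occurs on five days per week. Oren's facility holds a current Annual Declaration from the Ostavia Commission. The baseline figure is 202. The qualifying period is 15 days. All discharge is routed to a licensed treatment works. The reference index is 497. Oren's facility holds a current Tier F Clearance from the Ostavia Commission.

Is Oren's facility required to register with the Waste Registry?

All of (a)'s requirements are met (the facility operates on a batch process; a current Tier F Clearance is held; the facility's floor area is 1,100 m², less than the 1,250 m² limit). Considering the limiting provisions: (f) would limit (a) — the reportable unit count is 33, meeting the 31 threshold — but (g) sets (f) aside: (g) operates against (f): assessed value is $150,000, less than the $196,500 limit. (h) would limit (g) — the baseline figure is 202, under the 227 limit — but (i) sets (h) aside: (i) operates — a current General Approval is held. (j) operates (a current Schedule A Registration is held), but is itself disapplied by (k): (k) operates against (j): the facility is within 200 m of a designated waterway. (l) is not engaged (discharge temperature is below 35 °C), so (k) stands. Exception (a) stands.
Exception (b): the facility's operating hours per week are 40, below the 42 limit; the compliance score is 99 points, meeting the 95 points threshold — every condition holds. Turning to paragraph (n): (n) operates against (b): a current Provisional Declaration is held. Exception (b) does not apply.
Exception (c): average daily discharge volume is 1520 litres, below the 1770 litres limit; discharge is routed to a licensed treatment works; the qualifying period is 15 days, below the 20 days limit — every condition holds. But applying paragraph (o): (o) operates against (c): a current Class B Declaration is held. Exception (c) does not apply.
Exception (d) requires that the operator holds a current General Permit from the Ostavia Environment Agency; but no General Permit is held, so (d) is unavailable.
Exception (e) requires that discharge occurs on no more than two days per week; but discharge occurs on five days per week, so (e) is unavailable.

No — exception (a) applies; Oren's facility is not required to register with the Waste Registry.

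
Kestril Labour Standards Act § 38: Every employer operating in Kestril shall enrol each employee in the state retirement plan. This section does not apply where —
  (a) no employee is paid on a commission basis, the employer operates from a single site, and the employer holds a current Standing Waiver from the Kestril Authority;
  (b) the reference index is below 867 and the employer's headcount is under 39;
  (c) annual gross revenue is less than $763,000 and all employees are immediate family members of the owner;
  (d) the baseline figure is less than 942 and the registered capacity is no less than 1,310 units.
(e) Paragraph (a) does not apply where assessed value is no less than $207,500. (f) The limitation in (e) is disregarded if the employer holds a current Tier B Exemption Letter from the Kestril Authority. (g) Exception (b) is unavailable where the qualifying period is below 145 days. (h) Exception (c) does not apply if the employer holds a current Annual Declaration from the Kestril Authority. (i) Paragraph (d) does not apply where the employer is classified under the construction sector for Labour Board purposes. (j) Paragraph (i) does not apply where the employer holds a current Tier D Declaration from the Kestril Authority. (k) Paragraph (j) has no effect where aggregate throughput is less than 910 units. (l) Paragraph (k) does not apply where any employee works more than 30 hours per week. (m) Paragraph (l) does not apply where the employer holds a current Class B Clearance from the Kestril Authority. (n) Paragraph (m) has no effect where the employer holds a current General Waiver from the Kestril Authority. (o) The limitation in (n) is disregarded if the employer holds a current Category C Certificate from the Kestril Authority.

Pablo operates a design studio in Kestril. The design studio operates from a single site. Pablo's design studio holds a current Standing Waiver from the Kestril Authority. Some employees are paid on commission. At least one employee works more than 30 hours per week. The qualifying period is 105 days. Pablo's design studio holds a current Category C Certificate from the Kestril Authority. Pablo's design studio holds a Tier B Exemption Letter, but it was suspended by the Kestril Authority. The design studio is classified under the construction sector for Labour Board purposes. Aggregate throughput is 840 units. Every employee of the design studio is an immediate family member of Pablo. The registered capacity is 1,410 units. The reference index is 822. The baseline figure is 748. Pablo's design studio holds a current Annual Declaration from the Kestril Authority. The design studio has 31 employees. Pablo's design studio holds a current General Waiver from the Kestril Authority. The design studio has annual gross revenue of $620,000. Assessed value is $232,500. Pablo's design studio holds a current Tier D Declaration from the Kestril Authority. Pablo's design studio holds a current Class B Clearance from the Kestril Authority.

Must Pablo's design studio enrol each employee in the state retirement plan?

Yes — Pablo's design studio must enrol each employee in the state retirement plan.

Exception (a) fails — some employees are paid on commission.
All of (b)'s requirements are met (the reference index is 822, below the 867 limit; the employer's headcount is 31, under the 39 limit). However, paragraph (g) must be considered: (g) operates against (b): the qualifying period is 105 days, below the 145 days limit. So (b) is unavailable.
Exception (c)'s conditions are all satisfied: annual gross revenue is $620,000, less than the $763,000 limit; every employee is an immediate family member. However, paragraph (h) must be considered: (h) operates against (c): a current Annual Declaration is held. So (c) is unavailable.
Exception (d)'s conditions are all satisfied: the baseline figure is 748, less than the 942 limit; the registered capacity is 1,410 units, meeting the 1,310 units threshold. But applying paragraphs (i)–(o): (i) applies — the design studio is classified under the construction sector. (j) would limit (i) — a current Tier D Declaration is held — but (k) sets (j) aside: (k) applies — aggregate throughput is 840 units, less than the 910 units limit. (l) applies (at least one employee exceeds 30 hours/week), but is itself disapplied by (m): (m) is engaged — a current Class B Clearance is held. (n) operates (a current General Waiver is held), but yields to (o): (o) operates against (n): a current Category C Certificate is held. Exception (d) does not apply.
None of the exceptions is available; § 38 applies in full.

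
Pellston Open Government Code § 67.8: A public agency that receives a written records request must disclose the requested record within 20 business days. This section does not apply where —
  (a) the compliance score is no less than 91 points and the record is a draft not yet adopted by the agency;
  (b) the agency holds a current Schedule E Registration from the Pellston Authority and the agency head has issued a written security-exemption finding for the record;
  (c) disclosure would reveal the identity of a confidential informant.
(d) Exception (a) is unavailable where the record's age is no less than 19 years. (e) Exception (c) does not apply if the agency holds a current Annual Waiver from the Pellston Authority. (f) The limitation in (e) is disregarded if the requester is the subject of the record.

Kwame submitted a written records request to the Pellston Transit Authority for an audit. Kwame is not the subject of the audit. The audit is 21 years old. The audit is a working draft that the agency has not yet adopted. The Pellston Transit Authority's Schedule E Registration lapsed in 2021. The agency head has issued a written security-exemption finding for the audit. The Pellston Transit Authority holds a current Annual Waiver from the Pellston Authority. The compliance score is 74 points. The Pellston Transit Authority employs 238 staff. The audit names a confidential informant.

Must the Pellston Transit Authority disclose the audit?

Exception (a) fails — the compliance score is 74 points, short of 91 points.
Exception (b) requires that the agency holds a current Schedule E Registration from the Pellston Authority; but no current Schedule E Registration is held, so (b) is unavailable.
All of (c)'s requirements are met (the audit names a confidential informant). However, paragraphs (e)–(f) must be considered: (e) operates against (c): a current Annual Waiver is held. (f), which would lift (e), is not engaged — Kwame is not the subject of the audit. So (c) is unavailable.
None of the exceptions is available; § 67.8 applies in full.

Yes — the Pellston Transit Authority must disclose the audit.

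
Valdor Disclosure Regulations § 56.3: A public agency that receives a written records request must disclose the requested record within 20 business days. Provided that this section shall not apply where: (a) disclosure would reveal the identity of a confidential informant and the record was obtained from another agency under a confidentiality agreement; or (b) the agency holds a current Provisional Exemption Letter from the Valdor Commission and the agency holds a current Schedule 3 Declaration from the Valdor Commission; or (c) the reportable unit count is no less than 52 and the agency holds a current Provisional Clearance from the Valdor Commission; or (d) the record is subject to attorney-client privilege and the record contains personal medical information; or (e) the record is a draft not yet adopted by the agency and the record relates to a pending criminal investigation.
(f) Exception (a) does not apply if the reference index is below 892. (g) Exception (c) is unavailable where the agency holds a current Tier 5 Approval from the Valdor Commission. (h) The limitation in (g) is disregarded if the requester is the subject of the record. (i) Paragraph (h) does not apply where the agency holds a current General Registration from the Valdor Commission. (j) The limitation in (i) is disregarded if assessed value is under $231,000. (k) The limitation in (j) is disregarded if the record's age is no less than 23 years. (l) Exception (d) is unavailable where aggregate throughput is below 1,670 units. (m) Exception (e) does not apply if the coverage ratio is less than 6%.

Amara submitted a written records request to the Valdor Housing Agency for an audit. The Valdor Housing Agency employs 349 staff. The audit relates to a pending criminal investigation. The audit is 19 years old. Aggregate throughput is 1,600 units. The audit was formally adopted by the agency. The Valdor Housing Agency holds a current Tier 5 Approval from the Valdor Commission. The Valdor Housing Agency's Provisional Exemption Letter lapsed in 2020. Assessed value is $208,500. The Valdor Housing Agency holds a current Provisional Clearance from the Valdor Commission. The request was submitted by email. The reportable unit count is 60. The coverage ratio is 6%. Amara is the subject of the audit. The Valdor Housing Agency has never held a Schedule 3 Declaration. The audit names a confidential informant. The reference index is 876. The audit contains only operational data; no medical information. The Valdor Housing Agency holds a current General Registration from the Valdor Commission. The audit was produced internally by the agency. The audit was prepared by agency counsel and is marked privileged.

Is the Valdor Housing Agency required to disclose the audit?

No — exception (c) applies; the Valdor Housing Agency is not required to disclose the audit.

Exception (a) requires that the record was obtained from another agency under a confidentiality agreement; but the audit was produced internally, so (a) is unavailable.
Exception (b) does not apply: there is no Provisional Exemption Letter in force.
Exception (c) is satisfied on its face — the reportable unit count is 60, meeting the 52 threshold; a current Provisional Clearance is held. Under paragraphs (g)–(k): (g) applies (a current Tier 5 Approval is held), but is set aside by (h): (h) operates against (g): Amara is the subject of the audit. (i) is triggered (a current General Registration is held), but yields to (j): (j) is engaged — assessed value is $208,500, under the $231,000 limit. (k) does not operate here (the record's age is 19 years, short of 23 years), so (j) stands. Exception (c) stands.
Exception (d) fails — the audit contains only operational data.
Exception (e) fails — the audit has been formally adopted.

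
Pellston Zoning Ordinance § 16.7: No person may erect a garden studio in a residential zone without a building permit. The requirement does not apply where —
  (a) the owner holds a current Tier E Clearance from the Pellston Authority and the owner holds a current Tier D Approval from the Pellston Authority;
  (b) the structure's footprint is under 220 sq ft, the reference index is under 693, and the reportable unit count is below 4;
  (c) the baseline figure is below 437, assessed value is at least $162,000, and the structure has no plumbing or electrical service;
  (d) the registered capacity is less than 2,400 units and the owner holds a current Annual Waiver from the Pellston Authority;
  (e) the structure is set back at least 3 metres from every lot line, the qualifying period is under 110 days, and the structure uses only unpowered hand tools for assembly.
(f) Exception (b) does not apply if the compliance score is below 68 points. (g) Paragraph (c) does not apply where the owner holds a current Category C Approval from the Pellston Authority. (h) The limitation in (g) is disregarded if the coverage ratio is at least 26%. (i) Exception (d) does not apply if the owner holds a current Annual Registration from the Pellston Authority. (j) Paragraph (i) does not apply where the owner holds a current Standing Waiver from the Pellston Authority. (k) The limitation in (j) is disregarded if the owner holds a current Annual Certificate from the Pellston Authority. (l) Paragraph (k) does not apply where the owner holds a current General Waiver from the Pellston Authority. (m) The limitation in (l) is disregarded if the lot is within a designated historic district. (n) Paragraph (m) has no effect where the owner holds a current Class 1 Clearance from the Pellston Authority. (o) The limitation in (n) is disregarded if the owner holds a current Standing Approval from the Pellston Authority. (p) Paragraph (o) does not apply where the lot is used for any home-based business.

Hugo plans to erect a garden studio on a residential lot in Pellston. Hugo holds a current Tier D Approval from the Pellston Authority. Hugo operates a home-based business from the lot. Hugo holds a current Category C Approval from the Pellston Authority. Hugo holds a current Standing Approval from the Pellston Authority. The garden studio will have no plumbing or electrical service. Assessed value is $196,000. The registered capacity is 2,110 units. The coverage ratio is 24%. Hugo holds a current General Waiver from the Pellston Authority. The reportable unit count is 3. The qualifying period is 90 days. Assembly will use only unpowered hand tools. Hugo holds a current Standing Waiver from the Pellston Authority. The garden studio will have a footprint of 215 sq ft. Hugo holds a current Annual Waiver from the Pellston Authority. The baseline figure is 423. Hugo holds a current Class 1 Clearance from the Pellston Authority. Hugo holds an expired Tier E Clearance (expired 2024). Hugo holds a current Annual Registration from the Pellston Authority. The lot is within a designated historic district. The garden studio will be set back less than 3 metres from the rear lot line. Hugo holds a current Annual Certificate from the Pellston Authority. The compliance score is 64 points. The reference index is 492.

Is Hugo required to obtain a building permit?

No — exception (d) applies; Hugo does not need a building permit.

Exception (a) fails — there is no Tier E Clearance in force.
Exception (b) is satisfied on its face — the structure's footprint is 215 sq ft, under the 220 sq ft limit; the reference index is 492, under the 693 limit; the reportable unit count is 3, below the 4 limit. But applying paragraph (f): (f) operates against (b): the compliance score is 64 points, below the 68 points limit. (b) is therefore removed.
Exception (c)'s conditions are all satisfied: the baseline figure is 423, below the 437 limit; assessed value is $196,000, meeting the $162,000 threshold; there is no plumbing or electrical service. But applying paragraphs (g)–(h): (g) applies — a current Category C Approval is held. (h), which would lift (g), is not engaged — the coverage ratio is 24%, short of 26%. (c) is therefore removed.
Exception (d)'s conditions are all satisfied: the registered capacity is 2,110 units, less than the 2,400 units limit; a current Annual Waiver is held. As to paragraphs (i)–(p): (i) operates (a current Annual Registration is held), but is set aside by (j): (j) operates against (i): a current Standing Waiver is held. (k) operates (a current Annual Certificate is held), but is overridden by (l): (l) is triggered — a current General Waiver is held. (m) would limit (l) — the lot is in a historic district — but (n) sets (m) aside: (n) operates — a current Class 1 Clearance is held. (o) would limit (n) — a current Standing Approval is held — but (p) sets (o) aside: (p) operates against (o): a home-based business operates on the lot. (d) remains available.
Exception (e) fails — the rear setback is under 3 m.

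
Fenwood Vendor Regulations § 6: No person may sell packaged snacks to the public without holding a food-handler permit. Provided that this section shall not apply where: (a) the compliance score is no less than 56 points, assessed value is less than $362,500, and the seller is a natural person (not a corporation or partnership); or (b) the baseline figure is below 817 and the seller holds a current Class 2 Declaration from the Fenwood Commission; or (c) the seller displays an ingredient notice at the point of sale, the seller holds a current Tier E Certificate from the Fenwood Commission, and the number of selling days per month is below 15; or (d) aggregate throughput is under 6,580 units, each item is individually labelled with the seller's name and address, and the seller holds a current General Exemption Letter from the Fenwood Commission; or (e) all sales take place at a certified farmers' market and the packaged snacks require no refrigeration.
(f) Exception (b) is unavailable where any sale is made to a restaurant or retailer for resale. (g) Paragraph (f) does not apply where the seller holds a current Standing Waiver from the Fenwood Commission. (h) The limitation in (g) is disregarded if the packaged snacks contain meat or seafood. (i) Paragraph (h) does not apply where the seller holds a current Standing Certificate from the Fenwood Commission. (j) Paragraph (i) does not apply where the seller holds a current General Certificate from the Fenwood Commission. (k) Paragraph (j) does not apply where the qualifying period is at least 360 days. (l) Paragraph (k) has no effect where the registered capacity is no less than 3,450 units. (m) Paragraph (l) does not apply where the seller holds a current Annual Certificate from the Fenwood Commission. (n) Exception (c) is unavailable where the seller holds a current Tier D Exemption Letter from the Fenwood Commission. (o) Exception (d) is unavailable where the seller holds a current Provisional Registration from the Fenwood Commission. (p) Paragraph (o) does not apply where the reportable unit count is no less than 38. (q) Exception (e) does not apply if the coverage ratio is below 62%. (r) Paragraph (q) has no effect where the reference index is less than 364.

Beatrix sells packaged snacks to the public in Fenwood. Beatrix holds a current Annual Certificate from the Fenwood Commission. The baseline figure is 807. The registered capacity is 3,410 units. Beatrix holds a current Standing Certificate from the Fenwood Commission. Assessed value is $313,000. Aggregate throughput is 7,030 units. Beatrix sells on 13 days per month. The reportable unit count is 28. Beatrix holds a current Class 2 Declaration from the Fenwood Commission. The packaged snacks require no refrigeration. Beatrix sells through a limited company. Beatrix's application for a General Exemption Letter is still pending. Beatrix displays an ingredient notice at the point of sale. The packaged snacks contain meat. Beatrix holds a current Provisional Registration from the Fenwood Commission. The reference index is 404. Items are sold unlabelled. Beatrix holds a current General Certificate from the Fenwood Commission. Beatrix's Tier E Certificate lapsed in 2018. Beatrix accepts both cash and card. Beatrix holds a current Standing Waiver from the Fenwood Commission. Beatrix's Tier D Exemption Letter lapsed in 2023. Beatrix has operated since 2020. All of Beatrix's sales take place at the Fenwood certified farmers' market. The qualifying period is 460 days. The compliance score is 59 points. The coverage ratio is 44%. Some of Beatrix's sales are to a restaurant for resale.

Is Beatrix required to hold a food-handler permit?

No — exception (b) applies; Beatrix is not required to hold a food-handler permit.

Exception (a) does not apply: the seller operates through a limited company.
Exception (b)'s conditions are all satisfied: the baseline figure is 807, below the 817 limit; a current Class 2 Declaration is held. Under paragraphs (f)–(m): (f) operates (some sales are to a restaurant for resale), but yields to (g): (g) operates — a current Standing Waiver is held. (h) would limit (g) — the packaged snacks contain meat — but (i) sets (h) aside: (i) operates — a current Standing Certificate is held. (j) would limit (i) — a current General Certificate is held — but (k) sets (j) aside: (k) operates against (j): the qualifying period is 460 days, meeting the 360 days threshold. (l) is not triggered (the registered capacity is 3,410 units, short of 3,450 units), so (k) stands. Exception (b) stands.
Exception (c) fails — there is no Tier E Certificate in force.
Exception (d) fails — aggregate throughput is 7,030 units, not under 6,580 units.
Exception (e): all sales are at a certified farmers' market; the packaged snacks are shelf-stable — every condition holds. Turning to paragraphs (q)–(r): (q) operates against (e): the coverage ratio is 44%, below the 62% limit. (r) is not triggered (the reference index is 404, not less than 364), so (q) stands. (e) is therefore removed.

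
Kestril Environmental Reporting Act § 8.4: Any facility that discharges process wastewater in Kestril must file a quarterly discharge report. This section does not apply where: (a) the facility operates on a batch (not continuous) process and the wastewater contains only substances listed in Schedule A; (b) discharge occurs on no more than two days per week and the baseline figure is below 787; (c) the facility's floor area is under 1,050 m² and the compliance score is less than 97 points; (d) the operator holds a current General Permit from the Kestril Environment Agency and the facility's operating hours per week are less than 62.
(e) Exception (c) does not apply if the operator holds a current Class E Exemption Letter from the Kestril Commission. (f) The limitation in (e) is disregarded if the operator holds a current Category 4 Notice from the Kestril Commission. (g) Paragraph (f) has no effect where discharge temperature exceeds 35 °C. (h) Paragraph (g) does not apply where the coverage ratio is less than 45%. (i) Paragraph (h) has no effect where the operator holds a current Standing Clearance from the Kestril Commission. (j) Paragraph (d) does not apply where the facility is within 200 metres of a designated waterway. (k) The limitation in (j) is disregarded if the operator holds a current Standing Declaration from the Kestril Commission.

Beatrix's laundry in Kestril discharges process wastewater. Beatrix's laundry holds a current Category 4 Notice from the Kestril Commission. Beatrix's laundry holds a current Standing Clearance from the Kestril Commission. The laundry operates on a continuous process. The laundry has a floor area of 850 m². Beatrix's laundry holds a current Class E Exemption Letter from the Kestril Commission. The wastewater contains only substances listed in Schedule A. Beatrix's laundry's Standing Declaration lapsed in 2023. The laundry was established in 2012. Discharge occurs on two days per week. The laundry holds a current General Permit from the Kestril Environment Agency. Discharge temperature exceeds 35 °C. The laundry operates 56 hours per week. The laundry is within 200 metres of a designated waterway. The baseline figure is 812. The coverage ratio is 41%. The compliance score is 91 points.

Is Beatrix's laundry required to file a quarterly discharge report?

Exception (a) fails — the facility operates on a continuous process.
Exception (b) fails — the baseline figure is 812, not below 787.
Exception (c) is satisfied on its face — the facility's floor area is 850 m², under the 1,050 m² limit; the compliance score is 91 points, less than the 97 points limit. But applying paragraphs (e)–(i): (e) is engaged — a current Class E Exemption Letter is held. (f) would limit (e) — a current Category 4 Notice is held — but (g) sets (f) aside: (g) is triggered — discharge temperature exceeds 35 °C. (h) would limit (g) — the coverage ratio is 41%, less than the 45% limit — but (i) sets (h) aside: (i) operates — a current Standing Clearance is held. So (c) is unavailable.
Exception (d)'s conditions are all satisfied: a current General Permit is held; the facility's operating hours per week are 56, less than the 62 limit. But applying paragraphs (j)–(k): (j) operates against (d): the laundry is within 200 m of a designated waterway. (k) is not triggered (no current Standing Declaration is held), so (j) stands. Exception (d) does not apply.
None of the exceptions is available; § 8.4 applies in full.

Yes — Beatrix's laundry must file a quarterly discharge report.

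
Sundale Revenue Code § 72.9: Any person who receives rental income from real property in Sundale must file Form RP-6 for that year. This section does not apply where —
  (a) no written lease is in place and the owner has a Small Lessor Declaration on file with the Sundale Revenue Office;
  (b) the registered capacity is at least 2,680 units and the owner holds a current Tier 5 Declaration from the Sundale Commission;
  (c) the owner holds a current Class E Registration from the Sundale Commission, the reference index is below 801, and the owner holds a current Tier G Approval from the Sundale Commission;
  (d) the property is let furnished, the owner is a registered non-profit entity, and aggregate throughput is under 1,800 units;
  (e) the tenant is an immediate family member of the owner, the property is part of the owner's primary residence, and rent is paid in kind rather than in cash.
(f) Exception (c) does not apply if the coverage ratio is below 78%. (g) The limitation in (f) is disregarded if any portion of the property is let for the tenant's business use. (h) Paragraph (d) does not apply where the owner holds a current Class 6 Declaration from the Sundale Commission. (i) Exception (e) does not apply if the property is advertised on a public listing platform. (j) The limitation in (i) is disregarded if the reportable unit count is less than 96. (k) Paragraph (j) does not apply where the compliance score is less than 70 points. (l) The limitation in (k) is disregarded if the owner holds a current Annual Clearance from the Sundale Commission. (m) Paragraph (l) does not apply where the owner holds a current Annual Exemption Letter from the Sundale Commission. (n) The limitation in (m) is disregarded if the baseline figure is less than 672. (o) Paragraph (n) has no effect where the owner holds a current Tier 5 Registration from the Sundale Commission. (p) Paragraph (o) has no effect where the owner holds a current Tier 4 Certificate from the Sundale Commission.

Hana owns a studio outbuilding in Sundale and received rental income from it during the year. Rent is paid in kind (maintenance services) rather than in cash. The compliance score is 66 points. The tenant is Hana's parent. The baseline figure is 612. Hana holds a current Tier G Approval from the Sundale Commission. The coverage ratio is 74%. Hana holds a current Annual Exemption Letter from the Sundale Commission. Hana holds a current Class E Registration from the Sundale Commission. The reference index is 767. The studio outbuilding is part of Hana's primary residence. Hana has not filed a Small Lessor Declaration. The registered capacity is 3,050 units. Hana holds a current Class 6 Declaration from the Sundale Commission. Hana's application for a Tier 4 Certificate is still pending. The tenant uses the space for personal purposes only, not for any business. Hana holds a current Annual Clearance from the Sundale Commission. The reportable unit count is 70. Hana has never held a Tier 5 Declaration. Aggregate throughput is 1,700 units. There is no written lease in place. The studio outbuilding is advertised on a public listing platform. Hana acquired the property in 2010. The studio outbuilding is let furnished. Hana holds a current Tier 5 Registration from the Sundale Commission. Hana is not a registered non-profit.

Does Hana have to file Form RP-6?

Yes — Hana must file Form RP-6.

Exception (a) does not apply: no Small Lessor Declaration is on file.
Exception (b) does not apply: there is no Tier 5 Declaration in force.
Exception (c) is satisfied on its face — a current Class E Registration is held; the reference index is 767, below the 801 limit; a current Tier G Approval is held. However, paragraphs (f)–(g) must be considered: (f) is engaged — the coverage ratio is 74%, below the 78% limit. (g), which would lift (f), is not engaged — the space is used for personal purposes only. Exception (c) does not apply.
Exception (d) does not apply: Hana is not a registered non-profit.
Exception (e)'s conditions are all satisfied: the tenant is an immediate family member; the studio outbuilding is part of the primary residence; rent is paid in kind. However, paragraphs (i)–(p) must be considered: (i) is triggered — the property is publicly advertised. (j) would limit (i) — the reportable unit count is 70, less than the 96 limit — but (k) sets (j) aside: (k) operates against (j): the compliance score is 66 points, less than the 70 points limit. (l) would limit (k) — a current Annual Clearance is held — but (m) sets (l) aside: (m) operates — a current Annual Exemption Letter is held. (n) would limit (m) — the baseline figure is 612, less than the 672 limit — but (o) sets (n) aside: (o) operates against (n): a current Tier 5 Registration is held. (p) is not triggered (there is no Tier 4 Certificate in force), so (o) stands. So (e) is unavailable.
Every exception is unavailable, so the rule governs.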